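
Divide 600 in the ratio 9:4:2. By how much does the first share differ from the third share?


Total parts = 9 + 4 + 2 = 15
Value per part = 600 / 15 = 40
Shares: 9*40=360, 4*40=160, 2*40=80
First share = 360, third share = 80
Difference = |360 - 80| = 280

280


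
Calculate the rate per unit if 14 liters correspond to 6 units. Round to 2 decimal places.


Total liters = 14
Number of units = 6
Unit rate = 14 / 6
= 2.33 liters per unit

2.33


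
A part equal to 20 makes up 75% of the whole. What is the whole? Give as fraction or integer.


Given: 20 is 75% of the whole
Set up: 20 = 75/100 * whole
whole = 20 * 100 / 75
whole = 2000 / 75
whole = 80/3

80/3


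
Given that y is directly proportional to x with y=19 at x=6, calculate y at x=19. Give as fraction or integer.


Direct proportion: y = kx
Find k: k = 19/6 = 19/6
Compute y at x=19: y = 19/6 * 19
y = 361/6

361/6


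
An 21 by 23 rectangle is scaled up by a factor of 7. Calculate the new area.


Original dimensions: 21 x 23
Enlargement factor = 7
New width = 21 * 7 = 147
New height = 23 * 7 = 161
New area = 147 * 161 = 23667

23667


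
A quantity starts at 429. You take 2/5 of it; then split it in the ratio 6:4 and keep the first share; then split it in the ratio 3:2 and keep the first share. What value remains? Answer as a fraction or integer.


Start with 429.
Step 1: Take 2/5: 429 * 2/5 = 858/5
Step 2: Split 6:4, first share = 858/5 * 6/10 = 2574/25
Step 3: Split 3:2, first share = 2574/25 * 3/5 = 7722/125
Final result = 7722/125

7722/125


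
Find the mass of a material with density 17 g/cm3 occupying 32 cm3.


Using mass = density * volume
Density = 17 g/cm3
Volume = 32 cm3
Mass = 17 * 32
= 544 g

544


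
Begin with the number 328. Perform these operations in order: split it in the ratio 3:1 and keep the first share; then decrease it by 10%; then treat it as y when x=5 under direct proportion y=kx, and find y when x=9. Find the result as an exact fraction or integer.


Start with 328.
Step 1: Split 3:1, first share = 328 * 3/4 = 246
Step 2: Decrease by 10%: 246 * 90/100 = 1107/5
Step 3: Direct prop: k = (1107/5)/5; new y = k*9 = 1107/5*9/5 = 9963/25
Final result = 9963/25

9963/25


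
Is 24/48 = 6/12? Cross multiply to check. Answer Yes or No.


Cross multiply to check 24/48 = 6/12
Left cross product: 24 * 12 = 288
Right cross product: 48 * 6 = 288
288 = 288
Equal, so proportions match => Yes

Yes


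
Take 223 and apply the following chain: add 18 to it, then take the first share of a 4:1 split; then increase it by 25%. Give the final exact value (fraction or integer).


Start with 223.
Step 1: Add 18: 223+18=241; split 4:1 first = 241*4/5 = 964/5
Step 2: Increase by 25%: 964/5 * 125/100 = 241
Final result = 241

241


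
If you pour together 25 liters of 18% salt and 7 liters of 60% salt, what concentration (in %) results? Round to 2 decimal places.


Solute in mixture 1 = 18% of 25 L = 25*18/100 = 9/2 L
Solute in mixture 2 = 60% of 7 L = 7*60/100 = 21/5 L
Total solute = 9/2 + 21/5 = 87/10 L
Total volume = 25 + 7 = 32 L
Final concentration = 87/10/32 * 100 = 27.19%

27.19


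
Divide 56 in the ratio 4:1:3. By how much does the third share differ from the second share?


Total parts = 4 + 1 + 3 = 8
Value per part = 56 / 8 = 7
Shares: 4*7=28, 1*7=7, 3*7=21
Third share = 21, second share = 7
Difference = |21 - 7| = 14

14


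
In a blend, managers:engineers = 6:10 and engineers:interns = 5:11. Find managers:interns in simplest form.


Given a:b = 6:10 and b:c = 5:11
Make b consistent. Multiply first ratio by 5: a:b = 30:50
Multiply second ratio by 10: b:c = 50:110
Now b = 50 in both, so a:b:c = 30:50:110
Therefore a:c = 30:110
Simplify by GCD: a:c = 3:11

3:11


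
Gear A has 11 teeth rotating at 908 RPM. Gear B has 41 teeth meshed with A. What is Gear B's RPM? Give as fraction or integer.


Gear ratio: teeth_A * RPM_A = teeth_B * RPM_B
11 * 908 = 41 * RPM_B
9988 = 41 * RPM_B
RPM_B = 9988 / 41
RPM_B = 9988/41

9988/41


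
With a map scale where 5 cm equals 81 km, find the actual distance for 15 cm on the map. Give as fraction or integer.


Map scale: 5 cm = 81 km
Measured distance on map = 15 cm
Set up proportion: 15 * 81 / 5
= 1215 / 5
= 243 km

243


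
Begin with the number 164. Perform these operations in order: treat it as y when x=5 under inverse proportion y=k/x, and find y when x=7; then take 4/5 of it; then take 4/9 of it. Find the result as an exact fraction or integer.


Start with 164.
Step 1: Inverse prop: k = (164)*5; new y = k/7 = 164*5/7 = 820/7
Step 2: Take 4/5: 820/7 * 4/5 = 656/7
Step 3: Take 4/9: 656/7 * 4/9 = 2624/63
Final result = 2624/63

2624/63


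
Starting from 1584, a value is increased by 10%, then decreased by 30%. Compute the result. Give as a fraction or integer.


Start: 1584
Step 1: increase by 10% => multiply by 110/100
  1584 * 110/100 = 8712/5
Step 2: decrease by 30% => multiply by 70/100
  8712/5 * 70/100 = 30492/25
Final value = 30492/25

30492/25


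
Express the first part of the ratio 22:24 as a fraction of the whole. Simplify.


Total parts = 22 + 24 = 46
First part fraction = 22/46
Simplify: 22/46 = 11/23

11/23


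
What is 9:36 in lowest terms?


Find GCD(9, 36)
GCD = 9
Divide both by 9: 9/9 = 1, 36/9 = 4
Simplified ratio = 1:4

1:4


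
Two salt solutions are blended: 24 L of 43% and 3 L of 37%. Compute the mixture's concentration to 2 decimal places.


Solute in mixture 1 = 43% of 24 L = 24*43/100 = 258/25 L
Solute in mixture 2 = 37% of 3 L = 3*37/100 = 111/100 L
Total solute = 258/25 + 111/100 = 1143/100 L
Total volume = 24 + 3 = 27 L
Final concentration = 1143/100/27 * 100 = 42.33%

42.33


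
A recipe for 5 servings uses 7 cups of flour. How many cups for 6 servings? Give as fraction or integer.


Original: 7 cups for 5 servings
Target servings = 6
Scaling factor = 6/5
New amount = 7 * 6/5
= 42/5
= 42/5 cups

42/5


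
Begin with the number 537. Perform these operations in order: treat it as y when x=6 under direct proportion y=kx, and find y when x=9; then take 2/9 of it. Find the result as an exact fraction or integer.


Start with 537.
Step 1: Direct prop: k = (537)/6; new y = k*9 = 537*9/6 = 1611/2
Step 2: Take 2/9: 1611/2 * 2/9 = 179
Final result = 179

179


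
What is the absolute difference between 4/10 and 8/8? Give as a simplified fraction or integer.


Simplify: 4/10 = 2/5 and 8/8 = 1
Find common denominator: LCD = 5
Convert: 2/5 and 5/5
Difference = |2 - 5|/5 = 3/5
Simplified = 3/5

3/5


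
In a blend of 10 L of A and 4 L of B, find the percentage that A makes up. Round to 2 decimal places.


Volume of A = 10 L
Volume of B = 4 L
Total volume = 10 + 4 = 14 L
Percentage of A = (10/14) * 100
= 71.43%

71.43


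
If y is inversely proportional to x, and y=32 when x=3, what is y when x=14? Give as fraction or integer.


Inverse proportion: y = k/x
Find k: k = 3 * 32 = 96
Compute y at x=14: y = 96/14
y = 48/7

48/7


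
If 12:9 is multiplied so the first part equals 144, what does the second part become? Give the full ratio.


Original ratio: 12:9
First term target: 144
Scale factor = 144 / 12 = 12
Multiply second term: 9 * 12 = 108
Equivalent ratio = 144:108

144:108


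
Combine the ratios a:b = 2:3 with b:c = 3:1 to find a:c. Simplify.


Given a:b = 2:3 and b:c = 3:1
Make b consistent. Multiply first ratio by 3: a:b = 6:9
Multiply second ratio by 3: b:c = 9:3
Now b = 9 in both, so a:b:c = 6:9:3
Therefore a:c = 6:3
Simplify by GCD: a:c = 2:1

2:1


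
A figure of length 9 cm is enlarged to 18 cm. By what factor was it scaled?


Original length = 9 cm
Scaled length = 18 cm
Scale factor = 18 / 9
= 2

2


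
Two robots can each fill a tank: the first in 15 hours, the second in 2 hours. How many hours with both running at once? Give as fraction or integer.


Rate of A = 1/15 job per hour
Rate of B = 1/2 job per hour
Combined rate = 1/15 + 1/2
Find common denominator: (2 + 15)/(15*2) = 17/30
Combined rate = 17/30 job per hour
Time together = 1 / (17/30) = 30/17 hours

30/17


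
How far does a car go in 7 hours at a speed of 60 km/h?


Using distance = speed * time
Speed = 60 km/h
Time = 7 hours
Distance = 60 * 7
= 420 km

420


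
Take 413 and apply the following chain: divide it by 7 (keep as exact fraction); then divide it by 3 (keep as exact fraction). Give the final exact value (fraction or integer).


Start with 413.
Step 1: Divide by 7: 413 / 7 = 59
Step 2: Divide by 3: 59 / 3 = 59/3
Final result = 59/3

59/3


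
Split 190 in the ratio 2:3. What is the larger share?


Total parts = 2 + 3 = 5
Value per part = 190 / 5 = 38
First share = 2 * 38 = 76
Second share = 3 * 38 = 114
Larger share = 114

114


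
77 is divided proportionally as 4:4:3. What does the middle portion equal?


Ratio = 4:4:3
Total parts = 4 + 4 + 3 = 11
Value per part = 77 / 11 = 7
First share = 4 * 7 = 28
Middle share = 4 * 7 = 28
Third share = 3 * 7 = 21

28


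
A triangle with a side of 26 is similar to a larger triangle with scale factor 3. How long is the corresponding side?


Similar triangles have proportional sides
Scale factor = 3
Smaller side = 26
Corresponding larger side = 26 * 3
= 78

78


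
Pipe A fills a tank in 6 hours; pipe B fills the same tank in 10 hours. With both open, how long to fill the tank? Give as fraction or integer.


Rate of A = 1/6 job per hour
Rate of B = 1/10 job per hour
Combined rate = 1/6 + 1/10
Find common denominator: (10 + 6)/(6*10) = 16/60
Combined rate = 4/15 job per hour
Time together = 1 / (4/15) = 15/4 hours

15/4


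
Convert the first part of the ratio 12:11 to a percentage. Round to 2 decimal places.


Total parts = 12 + 11 = 23
First part fraction = 12/23
Percentage = (12/23) * 100
= 0.521739 * 100
= 52.17%

52.17


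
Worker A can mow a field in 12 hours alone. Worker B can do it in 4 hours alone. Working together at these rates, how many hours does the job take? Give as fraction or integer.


Rate of A = 1/12 job per hour
Rate of B = 1/4 job per hour
Combined rate = 1/12 + 1/4
Find common denominator: (4 + 12)/(12*4) = 16/48
Combined rate = 1/3 job per hour
Time together = 1 / (1/3) = 3 hours

3


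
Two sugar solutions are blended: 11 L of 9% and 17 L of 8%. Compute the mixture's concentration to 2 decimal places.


Solute in mixture 1 = 9% of 11 L = 11*9/100 = 99/100 L
Solute in mixture 2 = 8% of 17 L = 17*8/100 = 34/25 L
Total solute = 99/100 + 34/25 = 47/20 L
Total volume = 11 + 17 = 28 L
Final concentration = 47/20/28 * 100 = 8.39%

8.39


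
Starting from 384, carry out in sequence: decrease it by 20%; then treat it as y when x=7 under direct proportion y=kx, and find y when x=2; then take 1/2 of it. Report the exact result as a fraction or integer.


Start with 384.
Step 1: Decrease by 20%: 384 * 80/100 = 1536/5
Step 2: Direct prop: k = (1536/5)/7; new y = k*2 = 1536/5*2/7 = 3072/35
Step 3: Take 1/2: 3072/35 * 1/2 = 1536/35
Final result = 1536/35

1536/35


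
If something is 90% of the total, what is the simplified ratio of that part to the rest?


Part = 90%, Remainder = 10%
Ratio = 90:10
GCD(90, 10) = 10
Simplify: 9:1 = 9:1

9:1


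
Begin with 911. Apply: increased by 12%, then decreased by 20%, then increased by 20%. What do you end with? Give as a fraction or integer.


Start: 911
Step 1: increase by 12% => multiply by 112/100
  911 * 112/100 = 25508/25
Step 2: decrease by 20% => multiply by 80/100
  25508/25 * 80/100 = 102032/125
Step 3: increase by 20% => multiply by 120/100
  102032/125 * 120/100 = 612192/625
Final value = 612192/625

612192/625


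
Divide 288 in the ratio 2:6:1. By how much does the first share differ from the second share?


Total parts = 2 + 6 + 1 = 9
Value per part = 288 / 9 = 32
Shares: 2*32=64, 6*32=192, 1*32=32
First share = 64, second share = 192
Difference = |64 - 192| = 128

128


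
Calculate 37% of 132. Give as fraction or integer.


Compute 37% of 132
Convert percentage: 37% = 37/100
Multiply: 132 * 37/100
= 4884/100
= 1221/25

1221/25


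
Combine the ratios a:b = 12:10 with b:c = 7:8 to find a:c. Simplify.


Given a:b = 12:10 and b:c = 7:8
Make b consistent. Multiply first ratio by 7: a:b = 84:70
Multiply second ratio by 10: b:c = 70:80
Now b = 70 in both, so a:b:c = 84:70:80
Therefore a:c = 84:80
Simplify by GCD: a:c = 21:20

21:20


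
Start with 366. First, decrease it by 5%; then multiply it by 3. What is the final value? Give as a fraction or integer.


Start with 366.
Step 1: Decrease by 5%: 366 * 95/100 = 3477/10
Step 2: Multiply by 3: 3477/10 * 3 = 10431/10
Final result = 10431/10

10431/10


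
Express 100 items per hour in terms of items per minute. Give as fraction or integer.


Converting from per hour to per minute
Rate = 100 items per hour
Divide by 60: 100/60
= 5/3 items per minute

5/3


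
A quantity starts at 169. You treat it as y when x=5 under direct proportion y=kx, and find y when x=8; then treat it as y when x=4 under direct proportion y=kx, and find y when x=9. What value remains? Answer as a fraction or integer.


Start with 169.
Step 1: Direct prop: k = (169)/5; new y = k*8 = 169*8/5 = 1352/5
Step 2: Direct prop: k = (1352/5)/4; new y = k*9 = 1352/5*9/4 = 3042/5
Final result = 3042/5

3042/5


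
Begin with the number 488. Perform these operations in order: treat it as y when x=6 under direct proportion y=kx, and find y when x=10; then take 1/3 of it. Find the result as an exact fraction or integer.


Start with 488.
Step 1: Direct prop: k = (488)/6; new y = k*10 = 488*10/6 = 2440/3
Step 2: Take 1/3: 2440/3 * 1/3 = 2440/9
Final result = 2440/9

2440/9


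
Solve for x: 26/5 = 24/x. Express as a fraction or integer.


Setting up: 26/5 = 24/x
Cross multiply: 26 * x = 5 * 24
26x = 120
x = 120/26
x = 60/13

60/13


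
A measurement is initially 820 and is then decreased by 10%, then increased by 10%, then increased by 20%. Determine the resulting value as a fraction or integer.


Start: 820
Step 1: decrease by 10% => multiply by 90/100
  820 * 90/100 = 738
Step 2: increase by 10% => multiply by 110/100
  738 * 110/100 = 4059/5
Step 3: increase by 20% => multiply by 120/100
  4059/5 * 120/100 = 24354/25
Final value = 24354/25

24354/25


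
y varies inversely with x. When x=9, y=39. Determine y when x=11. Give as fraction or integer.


Inverse proportion: y = k/x
Find k: k = 9 * 39 = 351
Compute y at x=11: y = 351/11
y = 351/11

351/11


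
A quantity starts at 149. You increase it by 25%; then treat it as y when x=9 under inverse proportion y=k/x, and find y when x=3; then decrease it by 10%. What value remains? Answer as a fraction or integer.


Start with 149.
Step 1: Increase by 25%: 149 * 125/100 = 745/4
Step 2: Inverse prop: k = (745/4)*9; new y = k/3 = 745/4*9/3 = 2235/4
Step 3: Decrease by 10%: 2235/4 * 90/100 = 4023/8
Final result = 4023/8

4023/8


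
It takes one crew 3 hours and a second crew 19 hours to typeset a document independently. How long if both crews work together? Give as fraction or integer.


Rate of A = 1/3 job per hour
Rate of B = 1/19 job per hour
Combined rate = 1/3 + 1/19
Find common denominator: (19 + 3)/(3*19) = 22/57
Combined rate = 22/57 job per hour
Time together = 1 / (22/57) = 57/22 hours

57/22


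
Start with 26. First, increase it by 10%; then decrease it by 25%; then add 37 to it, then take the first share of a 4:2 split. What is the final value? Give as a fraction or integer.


Start with 26.
Step 1: Increase by 10%: 26 * 110/100 = 143/5
Step 2: Decrease by 25%: 143/5 * 75/100 = 429/20
Step 3: Add 37: 429/20+37=1169/20; split 4:2 first = 1169/20*4/6 = 1169/30
Final result = 1169/30

1169/30


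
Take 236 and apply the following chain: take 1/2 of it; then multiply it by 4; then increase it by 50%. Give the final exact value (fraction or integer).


Start with 236.
Step 1: Take 1/2: 236 * 1/2 = 118
Step 2: Multiply by 4: 118 * 4 = 472
Step 3: Increase by 50%: 472 * 150/100 = 708
Final result = 708

708


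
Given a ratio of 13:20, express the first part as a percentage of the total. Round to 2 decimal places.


Total parts = 13 + 20 = 33
First part fraction = 13/33
Percentage = (13/33) * 100
= 0.393939 * 100
= 39.39%

39.39


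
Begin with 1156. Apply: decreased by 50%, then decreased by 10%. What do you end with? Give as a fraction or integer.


Start: 1156
Step 1: decrease by 50% => multiply by 50/100
  1156 * 50/100 = 578
Step 2: decrease by 10% => multiply by 90/100
  578 * 90/100 = 2601/5
Final value = 2601/5

2601/5


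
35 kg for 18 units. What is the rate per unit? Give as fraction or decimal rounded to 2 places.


Total kg = 35
Number of units = 18
Unit rate = 35 / 18
= 1.94 kg per unit

1.94


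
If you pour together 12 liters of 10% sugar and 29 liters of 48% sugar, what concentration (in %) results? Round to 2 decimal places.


Solute in mixture 1 = 10% of 12 L = 12*10/100 = 6/5 L
Solute in mixture 2 = 48% of 29 L = 29*48/100 = 348/25 L
Total solute = 6/5 + 348/25 = 378/25 L
Total volume = 12 + 29 = 41 L
Final concentration = 378/25/41 * 100 = 36.88%

36.88


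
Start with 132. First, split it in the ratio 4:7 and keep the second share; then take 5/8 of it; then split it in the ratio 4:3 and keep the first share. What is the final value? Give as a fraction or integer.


Start with 132.
Step 1: Split 4:7, second share = 132 * 7/11 = 84
Step 2: Take 5/8: 84 * 5/8 = 105/2
Step 3: Split 4:3, first share = 105/2 * 4/7 = 30
Final result = 30

30


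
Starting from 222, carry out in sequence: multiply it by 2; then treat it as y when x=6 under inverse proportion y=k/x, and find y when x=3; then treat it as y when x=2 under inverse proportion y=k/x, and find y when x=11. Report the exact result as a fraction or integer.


Start with 222.
Step 1: Multiply by 2: 222 * 2 = 444
Step 2: Inverse prop: k = (444)*6; new y = k/3 = 444*6/3 = 888
Step 3: Inverse prop: k = (888)*2; new y = k/11 = 888*2/11 = 1776/11
Final result = 1776/11

1776/11


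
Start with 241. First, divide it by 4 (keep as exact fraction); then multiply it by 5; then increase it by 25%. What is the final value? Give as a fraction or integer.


Start with 241.
Step 1: Divide by 4: 241 / 4 = 241/4
Step 2: Multiply by 5: 241/4 * 5 = 1205/4
Step 3: Increase by 25%: 1205/4 * 125/100 = 6025/16
Final result = 6025/16

6025/16


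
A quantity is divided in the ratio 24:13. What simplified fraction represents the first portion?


Total parts = 24 + 13 = 37
First part fraction = 24/37
Simplify: 24/37 = 24/37

24/37


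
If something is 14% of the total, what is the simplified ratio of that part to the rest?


Part = 14%, Remainder = 86%
Ratio = 14:86
GCD(14, 86) = 2
Simplify: 7:43 = 7:43

7:43


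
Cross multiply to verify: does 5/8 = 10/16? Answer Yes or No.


Cross multiply to check 5/8 = 10/16
Left cross product: 5 * 16 = 80
Right cross product: 8 * 10 = 80
80 = 80
Equal, so proportions match => Yes

Yes


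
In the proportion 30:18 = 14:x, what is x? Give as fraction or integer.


Setting up: 30/18 = 14/x
Cross multiply: 30 * x = 18 * 14
30x = 252
x = 252/30
x = 42/5

42/5


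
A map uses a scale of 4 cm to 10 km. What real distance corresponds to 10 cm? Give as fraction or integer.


Map scale: 4 cm = 10 km
Measured distance on map = 10 cm
Set up proportion: 10 * 10 / 4
= 100 / 4
= 25 km

25


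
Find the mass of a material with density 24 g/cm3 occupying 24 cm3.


Using mass = density * volume
Density = 24 g/cm3
Volume = 24 cm3
Mass = 24 * 24
= 576 g

576


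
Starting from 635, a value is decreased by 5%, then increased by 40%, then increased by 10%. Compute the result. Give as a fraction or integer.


Start: 635
Step 1: decrease by 5% => multiply by 95/100
  635 * 95/100 = 2413/4
Step 2: increase by 40% => multiply by 140/100
  2413/4 * 140/100 = 16891/20
Step 3: increase by 10% => multiply by 110/100
  16891/20 * 110/100 = 185801/200
Final value = 185801/200

185801/200


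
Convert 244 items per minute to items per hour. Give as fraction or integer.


Converting from per minute to per hour
Rate = 244 items per minute
Multiply by 60: 244 * 60
= 14640 items per hour

14640


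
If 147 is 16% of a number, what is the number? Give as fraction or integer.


Given: 147 is 16% of the whole
Set up: 147 = 16/100 * whole
whole = 147 * 100 / 16
whole = 14700 / 16
whole = 3675/4

3675/4


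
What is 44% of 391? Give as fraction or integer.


Compute 44% of 391
Convert percentage: 44% = 44/100
Multiply: 391 * 44/100
= 17204/100
= 4301/25

4301/25


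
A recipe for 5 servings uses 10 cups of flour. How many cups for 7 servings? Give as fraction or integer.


Original: 10 cups for 5 servings
Target servings = 7
Scaling factor = 7/5
New amount = 10 * 7/5
= 70/5
= 14 cups

14


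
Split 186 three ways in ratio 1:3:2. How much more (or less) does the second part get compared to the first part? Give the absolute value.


Total parts = 1 + 3 + 2 = 6
Value per part = 186 / 6 = 31
Shares: 1*31=31, 3*31=93, 2*31=62
Second share = 93, first share = 31
Difference = |93 - 31| = 62

62


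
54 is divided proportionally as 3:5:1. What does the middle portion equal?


Ratio = 3:5:1
Total parts = 3 + 5 + 1 = 9
Value per part = 54 / 9 = 6
First share = 3 * 6 = 18
Middle share = 5 * 6 = 30
Third share = 1 * 6 = 6

30


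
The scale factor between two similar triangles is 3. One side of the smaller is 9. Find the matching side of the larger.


Similar triangles have proportional sides
Scale factor = 3
Smaller side = 9
Corresponding larger side = 9 * 3
= 27

27


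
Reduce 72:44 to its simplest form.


Find GCD(72, 44)
GCD = 4
Divide both by 4: 72/4 = 18, 44/4 = 11
Simplified ratio = 18:11

18:11


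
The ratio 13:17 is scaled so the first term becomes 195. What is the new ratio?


Original ratio: 13:17
First term target: 195
Scale factor = 195 / 13 = 15
Multiply second term: 17 * 15 = 255
Equivalent ratio = 195:255

195:255


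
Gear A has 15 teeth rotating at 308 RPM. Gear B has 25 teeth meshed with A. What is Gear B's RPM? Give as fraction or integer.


Gear ratio: teeth_A * RPM_A = teeth_B * RPM_B
15 * 308 = 25 * RPM_B
4620 = 25 * RPM_B
RPM_B = 4620 / 25
RPM_B = 924/5

924/5


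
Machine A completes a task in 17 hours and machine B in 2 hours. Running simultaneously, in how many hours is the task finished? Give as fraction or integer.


Rate of A = 1/17 job per hour
Rate of B = 1/2 job per hour
Combined rate = 1/17 + 1/2
Find common denominator: (2 + 17)/(17*2) = 19/34
Combined rate = 19/34 job per hour
Time together = 1 / (19/34) = 34/19 hours

34/19


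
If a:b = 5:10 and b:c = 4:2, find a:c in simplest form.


Given a:b = 5:10 and b:c = 4:2
Make b consistent. Multiply first ratio by 4: a:b = 20:40
Multiply second ratio by 10: b:c = 40:20
Now b = 40 in both, so a:b:c = 20:40:20
Therefore a:c = 20:20
Simplify by GCD: a:c = 1:1

1:1


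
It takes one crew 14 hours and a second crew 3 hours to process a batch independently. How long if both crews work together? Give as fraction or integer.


Rate of A = 1/14 job per hour
Rate of B = 1/3 job per hour
Combined rate = 1/14 + 1/3
Find common denominator: (3 + 14)/(14*3) = 17/42
Combined rate = 17/42 job per hour
Time together = 1 / (17/42) = 42/17 hours

42/17


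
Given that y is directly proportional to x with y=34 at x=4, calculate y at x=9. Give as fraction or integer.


Direct proportion: y = kx
Find k: k = 34/4 = 17/2
Compute y at x=9: y = 17/2 * 9
y = 153/2

153/2


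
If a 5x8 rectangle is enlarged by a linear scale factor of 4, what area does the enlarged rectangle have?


Original dimensions: 5 x 8
Enlargement factor = 4
New width = 5 * 4 = 20
New height = 8 * 4 = 32
New area = 20 * 32 = 640

640


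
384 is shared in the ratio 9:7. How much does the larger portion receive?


Total parts = 9 + 7 = 16
Value per part = 384 / 16 = 24
First share = 9 * 24 = 216
Second share = 7 * 24 = 168
Larger share = 216

216


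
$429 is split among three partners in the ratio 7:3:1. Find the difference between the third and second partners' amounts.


Total parts = 7 + 3 + 1 = 11
Value per part = 429 / 11 = 39
Shares: 7*39=273, 3*39=117, 1*39=39
Third share = 39, second share = 117
Difference = |39 - 117| = 78

78


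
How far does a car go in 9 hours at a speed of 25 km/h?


Using distance = speed * time
Speed = 25 km/h
Time = 9 hours
Distance = 25 * 9
= 225 km

225


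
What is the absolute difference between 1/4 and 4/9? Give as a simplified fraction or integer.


Simplify: 1/4 = 1/4 and 4/9 = 4/9
Find common denominator: LCD = 36
Convert: 9/36 and 16/36
Difference = |9 - 16|/36 = 7/36
Simplified = 7/36

7/36


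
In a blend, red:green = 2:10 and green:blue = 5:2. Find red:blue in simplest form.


Given a:b = 2:10 and b:c = 5:2
Make b consistent. Multiply first ratio by 5: a:b = 10:50
Multiply second ratio by 10: b:c = 50:20
Now b = 50 in both, so a:b:c = 10:50:20
Therefore a:c = 10:20
Simplify by GCD: a:c = 1:2

1:2


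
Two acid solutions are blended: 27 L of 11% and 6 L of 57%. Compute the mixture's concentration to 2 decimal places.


Solute in mixture 1 = 11% of 27 L = 27*11/100 = 297/100 L
Solute in mixture 2 = 57% of 6 L = 6*57/100 = 171/50 L
Total solute = 297/100 + 171/50 = 639/100 L
Total volume = 27 + 6 = 33 L
Final concentration = 639/100/33 * 100 = 19.36%

19.36


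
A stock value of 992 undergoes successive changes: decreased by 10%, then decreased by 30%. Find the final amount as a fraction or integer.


Start: 992
Step 1: decrease by 10% => multiply by 90/100
  992 * 90/100 = 4464/5
Step 2: decrease by 30% => multiply by 70/100
  4464/5 * 70/100 = 15624/25
Final value = 15624/25

15624/25


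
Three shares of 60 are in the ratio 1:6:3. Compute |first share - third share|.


Total parts = 1 + 6 + 3 = 10
Value per part = 60 / 10 = 6
Shares: 1*6=6, 6*6=36, 3*6=18
First share = 6, third share = 18
Difference = |6 - 18| = 12

12


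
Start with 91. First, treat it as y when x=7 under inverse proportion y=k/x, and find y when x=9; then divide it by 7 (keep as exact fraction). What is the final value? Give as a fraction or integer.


Start with 91.
Step 1: Inverse prop: k = (91)*7; new y = k/9 = 91*7/9 = 637/9
Step 2: Divide by 7: 637/9 / 7 = 91/9
Final result = 91/9

91/9


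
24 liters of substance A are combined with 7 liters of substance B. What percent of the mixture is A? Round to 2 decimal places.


Volume of A = 24 L
Volume of B = 7 L
Total volume = 24 + 7 = 31 L
Percentage of A = (24/31) * 100
= 77.42%

77.42


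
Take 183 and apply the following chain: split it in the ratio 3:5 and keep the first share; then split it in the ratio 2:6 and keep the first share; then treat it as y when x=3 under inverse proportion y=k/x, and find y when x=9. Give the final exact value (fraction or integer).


Start with 183.
Step 1: Split 3:5, first share = 183 * 3/8 = 549/8
Step 2: Split 2:6, first share = 549/8 * 2/8 = 549/32
Step 3: Inverse prop: k = (549/32)*3; new y = k/9 = 549/32*3/9 = 183/32
Final result = 183/32

183/32


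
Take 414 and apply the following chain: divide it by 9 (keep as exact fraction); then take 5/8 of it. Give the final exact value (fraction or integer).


Start with 414.
Step 1: Divide by 9: 414 / 9 = 46
Step 2: Take 5/8: 46 * 5/8 = 115/4
Final result = 115/4

115/4


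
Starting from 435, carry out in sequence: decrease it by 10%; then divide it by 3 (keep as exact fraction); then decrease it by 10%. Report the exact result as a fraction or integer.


Start with 435.
Step 1: Decrease by 10%: 435 * 90/100 = 783/2
Step 2: Divide by 3: 783/2 / 3 = 261/2
Step 3: Decrease by 10%: 261/2 * 90/100 = 2349/20
Final result = 2349/20

2349/20


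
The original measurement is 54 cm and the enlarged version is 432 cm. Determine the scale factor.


Original length = 54 cm
Scaled length = 432 cm
Scale factor = 432 / 54
= 8

8


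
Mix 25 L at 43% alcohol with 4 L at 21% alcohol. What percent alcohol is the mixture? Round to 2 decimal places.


Solute in mixture 1 = 43% of 25 L = 25*43/100 = 43/4 L
Solute in mixture 2 = 21% of 4 L = 4*21/100 = 21/25 L
Total solute = 43/4 + 21/25 = 1159/100 L
Total volume = 25 + 4 = 29 L
Final concentration = 1159/100/29 * 100 = 39.97%

39.97


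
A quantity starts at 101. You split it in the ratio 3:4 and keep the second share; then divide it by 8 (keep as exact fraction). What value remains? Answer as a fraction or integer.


Start with 101.
Step 1: Split 3:4, second share = 101 * 4/7 = 404/7
Step 2: Divide by 8: 404/7 / 8 = 101/14
Final result = 101/14

101/14


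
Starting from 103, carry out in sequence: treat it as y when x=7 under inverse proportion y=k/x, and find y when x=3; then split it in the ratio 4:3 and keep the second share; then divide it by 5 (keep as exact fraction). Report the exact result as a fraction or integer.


Start with 103.
Step 1: Inverse prop: k = (103)*7; new y = k/3 = 103*7/3 = 721/3
Step 2: Split 4:3, second share = 721/3 * 3/7 = 103
Step 3: Divide by 5: 103 / 5 = 103/5
Final result = 103/5

103/5


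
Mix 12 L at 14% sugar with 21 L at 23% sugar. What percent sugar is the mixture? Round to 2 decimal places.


Solute in mixture 1 = 14% of 12 L = 12*14/100 = 42/25 L
Solute in mixture 2 = 23% of 21 L = 21*23/100 = 483/100 L
Total solute = 42/25 + 483/100 = 651/100 L
Total volume = 12 + 21 = 33 L
Final concentration = 651/100/33 * 100 = 19.73%

19.73


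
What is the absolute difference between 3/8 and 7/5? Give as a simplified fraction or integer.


Simplify: 3/8 = 3/8 and 7/5 = 7/5
Find common denominator: LCD = 40
Convert: 15/40 and 56/40
Difference = |15 - 56|/40 = 41/40
Simplified = 41/40

41/40


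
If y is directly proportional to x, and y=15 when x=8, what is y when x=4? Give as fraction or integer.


Direct proportion: y = kx
Find k: k = 15/8 = 15/8
Compute y at x=4: y = 15/8 * 4
y = 15/2

15/2


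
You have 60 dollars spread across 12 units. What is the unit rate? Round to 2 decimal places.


Total dollars = 60
Number of units = 12
Unit rate = 60 / 12
= 5 dollars per unit

5


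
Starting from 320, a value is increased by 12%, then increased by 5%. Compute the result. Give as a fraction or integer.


Start: 320
Step 1: increase by 12% => multiply by 112/100
  320 * 112/100 = 1792/5
Step 2: increase by 5% => multiply by 105/100
  1792/5 * 105/100 = 9408/25
Final value = 9408/25

9408/25


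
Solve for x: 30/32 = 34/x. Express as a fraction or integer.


Setting up: 30/32 = 34/x
Cross multiply: 30 * x = 32 * 34
30x = 1088
x = 1088/30
x = 544/15

544/15


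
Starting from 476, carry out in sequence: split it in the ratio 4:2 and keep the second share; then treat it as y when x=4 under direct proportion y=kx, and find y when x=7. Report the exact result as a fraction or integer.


Start with 476.
Step 1: Split 4:2, second share = 476 * 2/6 = 476/3
Step 2: Direct prop: k = (476/3)/4; new y = k*7 = 476/3*7/4 = 833/3
Final result = 833/3

833/3


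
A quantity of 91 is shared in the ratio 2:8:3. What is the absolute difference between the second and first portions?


Total parts = 2 + 8 + 3 = 13
Value per part = 91 / 13 = 7
Shares: 2*7=14, 8*7=56, 3*7=21
Second share = 56, first share = 14
Difference = |56 - 14| = 42

42


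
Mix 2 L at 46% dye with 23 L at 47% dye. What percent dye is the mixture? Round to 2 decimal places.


Solute in mixture 1 = 46% of 2 L = 2*46/100 = 23/25 L
Solute in mixture 2 = 47% of 23 L = 23*47/100 = 1081/100 L
Total solute = 23/25 + 1081/100 = 1173/100 L
Total volume = 2 + 23 = 25 L
Final concentration = 1173/100/25 * 100 = 46.92%

46.92


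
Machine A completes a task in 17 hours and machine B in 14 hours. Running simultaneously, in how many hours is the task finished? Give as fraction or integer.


Rate of A = 1/17 job per hour
Rate of B = 1/14 job per hour
Combined rate = 1/17 + 1/14
Find common denominator: (14 + 17)/(17*14) = 31/238
Combined rate = 31/238 job per hour
Time together = 1 / (31/238) = 238/31 hours

238/31


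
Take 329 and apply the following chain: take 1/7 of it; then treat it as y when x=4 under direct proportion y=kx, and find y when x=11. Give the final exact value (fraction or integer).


Start with 329.
Step 1: Take 1/7: 329 * 1/7 = 47
Step 2: Direct prop: k = (47)/4; new y = k*11 = 47*11/4 = 517/4
Final result = 517/4

517/4


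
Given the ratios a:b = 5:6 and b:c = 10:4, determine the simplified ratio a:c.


Given a:b = 5:6 and b:c = 10:4
Make b consistent. Multiply first ratio by 10: a:b = 50:60
Multiply second ratio by 6: b:c = 60:24
Now b = 60 in both, so a:b:c = 50:60:24
Therefore a:c = 50:24
Simplify by GCD: a:c = 25:12

25:12


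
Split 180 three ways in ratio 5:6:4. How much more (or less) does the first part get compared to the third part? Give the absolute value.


Total parts = 5 + 6 + 4 = 15
Value per part = 180 / 15 = 12
Shares: 5*12=60, 6*12=72, 4*12=48
First share = 60, third share = 48
Difference = |60 - 48| = 12

12


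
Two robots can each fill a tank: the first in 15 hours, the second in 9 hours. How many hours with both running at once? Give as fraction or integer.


Rate of A = 1/15 job per hour
Rate of B = 1/9 job per hour
Combined rate = 1/15 + 1/9
Find common denominator: (9 + 15)/(15*9) = 24/135
Combined rate = 8/45 job per hour
Time together = 1 / (8/45) = 45/8 hours

45/8


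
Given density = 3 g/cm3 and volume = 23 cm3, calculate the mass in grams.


Using mass = density * volume
Density = 3 g/cm3
Volume = 23 cm3
Mass = 3 * 23
= 69 g

69


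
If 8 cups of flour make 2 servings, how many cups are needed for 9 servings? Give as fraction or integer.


Original: 8 cups for 2 servings
Target servings = 9
Scaling factor = 9/2
New amount = 8 * 9/2
= 72/2
= 36 cups

36


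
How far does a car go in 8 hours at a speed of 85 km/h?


Using distance = speed * time
Speed = 85 km/h
Time = 8 hours
Distance = 85 * 8
= 680 km

680


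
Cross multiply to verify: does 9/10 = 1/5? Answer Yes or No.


Cross multiply to check 9/10 = 1/5
Left cross product: 9 * 5 = 45
Right cross product: 10 * 1 = 10
45 != 10
Not equal, so proportions differ => No

No


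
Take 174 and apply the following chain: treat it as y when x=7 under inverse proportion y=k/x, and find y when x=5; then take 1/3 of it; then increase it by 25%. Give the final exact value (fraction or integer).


Start with 174.
Step 1: Inverse prop: k = (174)*7; new y = k/5 = 174*7/5 = 1218/5
Step 2: Take 1/3: 1218/5 * 1/3 = 406/5
Step 3: Increase by 25%: 406/5 * 125/100 = 203/2
Final result = 203/2

203/2


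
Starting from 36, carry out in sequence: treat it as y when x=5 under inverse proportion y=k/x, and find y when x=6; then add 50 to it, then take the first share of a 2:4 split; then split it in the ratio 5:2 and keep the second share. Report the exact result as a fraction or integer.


Start with 36.
Step 1: Inverse prop: k = (36)*5; new y = k/6 = 36*5/6 = 30
Step 2: Add 50: 30+50=80; split 2:4 first = 80*2/6 = 80/3
Step 3: Split 5:2, second share = 80/3 * 2/7 = 160/21
Final result = 160/21

160/21


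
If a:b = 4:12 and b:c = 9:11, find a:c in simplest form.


Given a:b = 4:12 and b:c = 9:11
Make b consistent. Multiply first ratio by 9: a:b = 36:108
Multiply second ratio by 12: b:c = 108:132
Now b = 108 in both, so a:b:c = 36:108:132
Therefore a:c = 36:132
Simplify by GCD: a:c = 3:11

3:11


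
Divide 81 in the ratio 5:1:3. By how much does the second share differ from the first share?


Total parts = 5 + 1 + 3 = 9
Value per part = 81 / 9 = 9
Shares: 5*9=45, 1*9=9, 3*9=27
Second share = 9, first share = 45
Difference = |9 - 45| = 36

36


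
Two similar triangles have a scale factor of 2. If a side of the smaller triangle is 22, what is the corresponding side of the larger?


Similar triangles have proportional sides
Scale factor = 2
Smaller side = 22
Corresponding larger side = 22 * 2
= 44

44


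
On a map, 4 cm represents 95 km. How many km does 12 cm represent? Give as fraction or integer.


Map scale: 4 cm = 95 km
Measured distance on map = 12 cm
Set up proportion: 12 * 95 / 4
= 1140 / 4
= 285 km

285


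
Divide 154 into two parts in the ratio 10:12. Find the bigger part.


Total parts = 10 + 12 = 22
Value per part = 154 / 22 = 7
First share = 10 * 7 = 70
Second share = 12 * 7 = 84
Larger share = 84

84


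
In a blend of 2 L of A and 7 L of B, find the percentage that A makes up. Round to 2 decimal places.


Volume of A = 2 L
Volume of B = 7 L
Total volume = 2 + 7 = 9 L
Percentage of A = (2/9) * 100
= 22.22%

22.22


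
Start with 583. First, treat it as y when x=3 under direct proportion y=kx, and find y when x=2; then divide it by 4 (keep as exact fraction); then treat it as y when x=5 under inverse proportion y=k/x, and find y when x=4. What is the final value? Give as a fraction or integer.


Start with 583.
Step 1: Direct prop: k = (583)/3; new y = k*2 = 583*2/3 = 1166/3
Step 2: Divide by 4: 1166/3 / 4 = 583/6
Step 3: Inverse prop: k = (583/6)*5; new y = k/4 = 583/6*5/4 = 2915/24
Final result = 2915/24

2915/24


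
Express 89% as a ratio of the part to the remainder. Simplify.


Part = 89%, Remainder = 11%
Ratio = 89:11
GCD(89, 11) = 1
Simplify: 89:11 = 89:11

89:11


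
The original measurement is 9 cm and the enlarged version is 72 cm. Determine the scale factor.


Original length = 9 cm
Scaled length = 72 cm
Scale factor = 72 / 9
= 8

8


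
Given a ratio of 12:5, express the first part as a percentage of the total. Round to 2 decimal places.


Total parts = 12 + 5 = 17
First part fraction = 12/17
Percentage = (12/17) * 100
= 0.705882 * 100
= 70.59%

70.59


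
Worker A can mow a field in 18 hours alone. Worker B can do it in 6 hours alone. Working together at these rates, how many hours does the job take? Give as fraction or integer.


Rate of A = 1/18 job per hour
Rate of B = 1/6 job per hour
Combined rate = 1/18 + 1/6
Find common denominator: (6 + 18)/(18*6) = 24/108
Combined rate = 2/9 job per hour
Time together = 1 / (2/9) = 9/2 hours

9/2


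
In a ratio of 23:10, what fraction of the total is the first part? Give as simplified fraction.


Total parts = 23 + 10 = 33
First part fraction = 23/33
Simplify: 23/33 = 23/33

23/33


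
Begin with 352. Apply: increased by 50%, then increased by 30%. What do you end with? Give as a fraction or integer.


Start: 352
Step 1: increase by 50% => multiply by 150/100
  352 * 150/100 = 528
Step 2: increase by 30% => multiply by 130/100
  528 * 130/100 = 3432/5
Final value = 3432/5

3432/5


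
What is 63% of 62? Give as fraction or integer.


Compute 63% of 62
Convert percentage: 63% = 63/100
Multiply: 62 * 63/100
= 3906/100
= 1953/50

1953/50


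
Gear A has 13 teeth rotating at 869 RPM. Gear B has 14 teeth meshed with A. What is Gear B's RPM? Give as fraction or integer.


Gear ratio: teeth_A * RPM_A = teeth_B * RPM_B
13 * 869 = 14 * RPM_B
11297 = 14 * RPM_B
RPM_B = 11297 / 14
RPM_B = 11297/14

11297/14


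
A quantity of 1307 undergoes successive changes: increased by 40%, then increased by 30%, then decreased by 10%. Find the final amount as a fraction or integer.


Start: 1307
Step 1: increase by 40% => multiply by 140/100
  1307 * 140/100 = 9149/5
Step 2: increase by 30% => multiply by 130/100
  9149/5 * 130/100 = 118937/50
Step 3: decrease by 10% => multiply by 90/100
  118937/50 * 90/100 = 1070433/500
Final value = 1070433/500

1070433/500


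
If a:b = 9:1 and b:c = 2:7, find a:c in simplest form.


Given a:b = 9:1 and b:c = 2:7
Make b consistent. Multiply first ratio by 2: a:b = 18:2
Multiply second ratio by 1: b:c = 2:7
Now b = 2 in both, so a:b:c = 18:2:7
Therefore a:c = 18:7
Simplify by GCD: a:c = 18:7

18:7
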